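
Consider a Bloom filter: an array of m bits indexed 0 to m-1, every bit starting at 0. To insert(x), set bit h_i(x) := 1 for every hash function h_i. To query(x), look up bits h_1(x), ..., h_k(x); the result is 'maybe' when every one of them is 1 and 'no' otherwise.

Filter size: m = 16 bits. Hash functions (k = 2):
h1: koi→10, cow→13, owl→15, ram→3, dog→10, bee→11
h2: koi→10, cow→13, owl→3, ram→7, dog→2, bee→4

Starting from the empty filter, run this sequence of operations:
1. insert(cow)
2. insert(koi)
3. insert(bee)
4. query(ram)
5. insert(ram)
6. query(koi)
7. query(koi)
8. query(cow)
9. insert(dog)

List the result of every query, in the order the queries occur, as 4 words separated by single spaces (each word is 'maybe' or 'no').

Start: bits=0000000000000000
Op 1: insert cow -> sets bits 13 -> bits=0000000000000100
Op 2: insert koi -> sets bits 10 -> bits=0000000000100100
Op 3: insert bee -> sets bits 4 11 -> bits=0000100000110100
Op 4: query ram -> checks bit3=0, bit7=0 (has a 0) -> no
Op 5: insert ram -> sets bits 3 7 -> bits=0001100100110100
Op 6: query koi -> checks bit10=1 (all 1) -> maybe
Op 7: query koi -> checks bit10=1 (all 1) -> maybe
Op 8: query cow -> checks bit13=1 (all 1) -> maybe
Op 9: insert dog -> sets bits 2 10 -> bits=0011100100110100
Query results in order: no maybe maybe maybe

Answer: no maybe maybe maybe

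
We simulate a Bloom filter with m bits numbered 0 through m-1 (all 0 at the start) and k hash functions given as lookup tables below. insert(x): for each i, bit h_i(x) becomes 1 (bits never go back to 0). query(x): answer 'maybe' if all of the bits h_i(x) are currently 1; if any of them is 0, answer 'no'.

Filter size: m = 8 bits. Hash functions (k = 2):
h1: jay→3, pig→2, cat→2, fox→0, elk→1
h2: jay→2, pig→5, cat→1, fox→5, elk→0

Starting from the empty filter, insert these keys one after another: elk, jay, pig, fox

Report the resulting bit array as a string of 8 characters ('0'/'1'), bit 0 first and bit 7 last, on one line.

Start: bits=00000000
After insert 'elk': sets bits 0 1 -> bits=11000000
After insert 'jay': sets bits 2 3 -> bits=11110000
After insert 'pig': sets bits 2 5 -> bits=11110100
After insert 'fox': sets bits 0 5 -> bits=11110100

Answer: 11110100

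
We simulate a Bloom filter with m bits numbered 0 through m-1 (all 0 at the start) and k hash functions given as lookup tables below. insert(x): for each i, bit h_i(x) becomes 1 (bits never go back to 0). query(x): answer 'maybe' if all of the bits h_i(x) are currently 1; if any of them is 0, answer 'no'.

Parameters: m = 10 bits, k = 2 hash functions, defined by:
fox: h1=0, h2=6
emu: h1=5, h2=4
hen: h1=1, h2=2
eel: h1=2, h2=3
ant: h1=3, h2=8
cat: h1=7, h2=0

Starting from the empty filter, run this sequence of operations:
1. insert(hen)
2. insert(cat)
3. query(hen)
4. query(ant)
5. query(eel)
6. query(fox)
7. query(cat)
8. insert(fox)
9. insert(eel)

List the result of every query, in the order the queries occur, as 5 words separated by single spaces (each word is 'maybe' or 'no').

Answer: maybe no no no maybe

Derivation:
Start: bits=0000000000
Op 1: insert hen -> sets bits 1 2 -> bits=0110000000
Op 2: insert cat -> sets bits 0 7 -> bits=1110000100
Op 3: query hen -> checks bit1=1, bit2=1 (all 1) -> maybe
Op 4: query ant -> checks bit3=0, bit8=0 (has a 0) -> no
Op 5: query eel -> checks bit2=1, bit3=0 (has a 0) -> no
Op 6: query fox -> checks bit0=1, bit6=0 (has a 0) -> no
Op 7: query cat -> checks bit0=1, bit7=1 (all 1) -> maybe
Op 8: insert fox -> sets bits 0 6 -> bits=1110001100
Op 9: insert eel -> sets bits 2 3 -> bits=1111001100
Query results in order: maybe no no no maybe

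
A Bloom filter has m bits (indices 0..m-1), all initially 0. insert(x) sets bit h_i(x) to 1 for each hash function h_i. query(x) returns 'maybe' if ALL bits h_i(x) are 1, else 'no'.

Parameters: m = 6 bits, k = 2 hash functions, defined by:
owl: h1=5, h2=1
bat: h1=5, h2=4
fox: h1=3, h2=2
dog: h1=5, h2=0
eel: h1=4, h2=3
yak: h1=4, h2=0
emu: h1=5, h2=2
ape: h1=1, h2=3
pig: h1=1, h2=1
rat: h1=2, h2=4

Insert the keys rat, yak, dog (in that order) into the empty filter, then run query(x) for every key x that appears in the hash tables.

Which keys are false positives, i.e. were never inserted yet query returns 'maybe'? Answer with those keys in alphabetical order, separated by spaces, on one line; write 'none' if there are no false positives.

Start: bits=000000
After insert 'rat': sets bits 2 4 -> bits=001010
After insert 'yak': sets bits 0 4 -> bits=101010
After insert 'dog': sets bits 0 5 -> bits=101011
Not inserted: ape bat eel emu fox owl pig — query each against bits=101011:
query ape: checks bit1=0, bit3=0 (has a 0) -> no => not a false positive
query bat: checks bit4=1, bit5=1 (all 1) -> maybe => FALSE POSITIVE
query eel: checks bit3=0, bit4=1 (has a 0) -> no => not a false positive
query emu: checks bit2=1, bit5=1 (all 1) -> maybe => FALSE POSITIVE
query fox: checks bit2=1, bit3=0 (has a 0) -> no => not a false positive
query owl: checks bit1=0, bit5=1 (has a 0) -> no => not a false positive
query pig: checks bit1=0 (has a 0) -> no => not a false positive
False positives (alphabetical): bat emu

Answer: bat emu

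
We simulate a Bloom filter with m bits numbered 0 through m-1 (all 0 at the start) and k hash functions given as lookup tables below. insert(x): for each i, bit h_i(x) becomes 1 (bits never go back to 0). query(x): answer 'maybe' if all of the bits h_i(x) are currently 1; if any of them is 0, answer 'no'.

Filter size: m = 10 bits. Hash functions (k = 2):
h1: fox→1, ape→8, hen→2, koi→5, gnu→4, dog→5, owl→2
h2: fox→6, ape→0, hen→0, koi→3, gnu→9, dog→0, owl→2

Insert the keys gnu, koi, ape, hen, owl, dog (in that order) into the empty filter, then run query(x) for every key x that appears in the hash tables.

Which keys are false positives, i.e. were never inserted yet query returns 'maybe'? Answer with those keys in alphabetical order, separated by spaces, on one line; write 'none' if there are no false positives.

Start: bits=0000000000
After insert 'gnu': sets bits 4 9 -> bits=0000100001
After insert 'koi': sets bits 3 5 -> bits=0001110001
After insert 'ape': sets bits 0 8 -> bits=1001110011
After insert 'hen': sets bits 0 2 -> bits=1011110011
After insert 'owl': sets bits 2 -> bits=1011110011
After insert 'dog': sets bits 0 5 -> bits=1011110011
Not inserted: fox — query each against bits=1011110011:
query fox: checks bit1=0, bit6=0 (has a 0) -> no => not a false positive
False positives (alphabetical): none

Answer: none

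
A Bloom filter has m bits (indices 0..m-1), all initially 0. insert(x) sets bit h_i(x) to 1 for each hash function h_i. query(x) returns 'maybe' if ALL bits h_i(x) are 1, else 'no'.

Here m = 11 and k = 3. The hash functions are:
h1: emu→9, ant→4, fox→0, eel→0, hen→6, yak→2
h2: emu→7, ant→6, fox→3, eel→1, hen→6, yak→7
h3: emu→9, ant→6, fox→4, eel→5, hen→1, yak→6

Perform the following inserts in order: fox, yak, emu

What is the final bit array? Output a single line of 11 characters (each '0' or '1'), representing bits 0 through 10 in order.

Answer: 10111011010

Derivation:
Start: bits=00000000000
After insert 'fox': sets bits 0 3 4 -> bits=10011000000
After insert 'yak': sets bits 2 6 7 -> bits=10111011000
After insert 'emu': sets bits 7 9 -> bits=10111011010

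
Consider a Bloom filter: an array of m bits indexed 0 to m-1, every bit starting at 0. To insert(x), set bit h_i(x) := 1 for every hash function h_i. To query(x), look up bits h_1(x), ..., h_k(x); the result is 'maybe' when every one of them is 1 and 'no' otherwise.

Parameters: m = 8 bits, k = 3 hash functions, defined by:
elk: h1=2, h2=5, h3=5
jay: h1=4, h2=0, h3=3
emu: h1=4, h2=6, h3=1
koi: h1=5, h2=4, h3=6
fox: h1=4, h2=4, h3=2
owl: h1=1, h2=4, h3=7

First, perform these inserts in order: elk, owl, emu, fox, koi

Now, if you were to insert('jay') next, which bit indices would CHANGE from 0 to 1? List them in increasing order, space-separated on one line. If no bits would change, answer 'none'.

Start: bits=00000000
After insert 'elk': sets bits 2 5 -> bits=00100100
After insert 'owl': sets bits 1 4 7 -> bits=01101101
After insert 'emu': sets bits 1 4 6 -> bits=01101111
After insert 'fox': sets bits 2 4 -> bits=01101111
After insert 'koi': sets bits 4 5 6 -> bits=01101111
insert 'jay' would touch bits 0 3 4; currently bit0=0, bit3=0, bit4=1
Bits that are 0 among those (would change 0->1): 0 3

Answer: 0 3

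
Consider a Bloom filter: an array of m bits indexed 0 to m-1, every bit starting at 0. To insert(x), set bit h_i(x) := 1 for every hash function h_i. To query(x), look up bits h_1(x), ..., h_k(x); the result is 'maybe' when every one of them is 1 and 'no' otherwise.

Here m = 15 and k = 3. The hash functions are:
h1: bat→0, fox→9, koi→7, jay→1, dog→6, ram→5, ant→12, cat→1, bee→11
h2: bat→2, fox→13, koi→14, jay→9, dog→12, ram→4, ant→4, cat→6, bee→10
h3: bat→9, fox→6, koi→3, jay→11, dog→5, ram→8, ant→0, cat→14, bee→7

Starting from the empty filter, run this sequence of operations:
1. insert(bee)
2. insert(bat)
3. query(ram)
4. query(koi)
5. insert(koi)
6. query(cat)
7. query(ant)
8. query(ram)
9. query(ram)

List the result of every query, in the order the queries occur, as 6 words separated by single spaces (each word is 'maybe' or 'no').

Answer: no no no no no no

Derivation:
Start: bits=000000000000000
Op 1: insert bee -> sets bits 7 10 11 -> bits=000000010011000
Op 2: insert bat -> sets bits 0 2 9 -> bits=101000010111000
Op 3: query ram -> checks bit4=0, bit5=0, bit8=0 (has a 0) -> no
Op 4: query koi -> checks bit3=0, bit7=1, bit14=0 (has a 0) -> no
Op 5: insert koi -> sets bits 3 7 14 -> bits=101100010111001
Op 6: query cat -> checks bit1=0, bit6=0, bit14=1 (has a 0) -> no
Op 7: query ant -> checks bit0=1, bit4=0, bit12=0 (has a 0) -> no
Op 8: query ram -> checks bit4=0, bit5=0, bit8=0 (has a 0) -> no
Op 9: query ram -> checks bit4=0, bit5=0, bit8=0 (has a 0) -> no
Query results in order: no no no no no no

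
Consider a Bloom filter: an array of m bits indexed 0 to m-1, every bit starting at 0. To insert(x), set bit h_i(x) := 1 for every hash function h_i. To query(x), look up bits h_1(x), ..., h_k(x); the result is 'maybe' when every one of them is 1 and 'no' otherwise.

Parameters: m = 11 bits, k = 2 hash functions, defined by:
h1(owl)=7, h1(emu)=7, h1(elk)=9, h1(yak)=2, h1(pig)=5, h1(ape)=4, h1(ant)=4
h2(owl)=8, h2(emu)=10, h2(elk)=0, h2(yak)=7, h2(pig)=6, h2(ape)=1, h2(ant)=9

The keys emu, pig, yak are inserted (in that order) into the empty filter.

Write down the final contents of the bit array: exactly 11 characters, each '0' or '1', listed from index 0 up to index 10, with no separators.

Answer: 00100111001

Derivation:
Start: bits=00000000000
After insert 'emu': sets bits 7 10 -> bits=00000001001
After insert 'pig': sets bits 5 6 -> bits=00000111001
After insert 'yak': sets bits 2 7 -> bits=00100111001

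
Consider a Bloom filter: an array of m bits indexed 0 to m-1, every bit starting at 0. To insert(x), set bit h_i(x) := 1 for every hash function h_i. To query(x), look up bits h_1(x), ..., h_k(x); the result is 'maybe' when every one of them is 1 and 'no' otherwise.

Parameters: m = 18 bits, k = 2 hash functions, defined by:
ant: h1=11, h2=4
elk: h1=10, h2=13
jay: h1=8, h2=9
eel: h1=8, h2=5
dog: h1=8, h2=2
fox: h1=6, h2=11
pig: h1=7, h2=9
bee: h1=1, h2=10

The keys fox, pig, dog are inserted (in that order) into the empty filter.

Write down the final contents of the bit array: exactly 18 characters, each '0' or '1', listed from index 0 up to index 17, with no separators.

Start: bits=000000000000000000
After insert 'fox': sets bits 6 11 -> bits=000000100001000000
After insert 'pig': sets bits 7 9 -> bits=000000110101000000
After insert 'dog': sets bits 2 8 -> bits=001000111101000000

Answer: 001000111101000000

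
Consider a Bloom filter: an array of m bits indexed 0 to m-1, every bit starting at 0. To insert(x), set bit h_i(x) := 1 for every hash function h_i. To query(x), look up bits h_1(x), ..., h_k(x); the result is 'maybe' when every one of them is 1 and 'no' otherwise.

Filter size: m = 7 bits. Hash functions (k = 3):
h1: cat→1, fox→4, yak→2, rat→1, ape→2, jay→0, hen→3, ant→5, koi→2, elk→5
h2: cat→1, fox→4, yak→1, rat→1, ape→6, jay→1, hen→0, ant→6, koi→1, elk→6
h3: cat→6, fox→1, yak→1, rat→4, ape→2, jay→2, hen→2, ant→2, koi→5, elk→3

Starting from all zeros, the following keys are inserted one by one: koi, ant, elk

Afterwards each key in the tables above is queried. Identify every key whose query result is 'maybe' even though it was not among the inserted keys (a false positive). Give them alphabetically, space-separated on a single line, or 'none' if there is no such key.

Answer: ape cat yak

Derivation:
Start: bits=0000000
After insert 'koi': sets bits 1 2 5 -> bits=0110010
After insert 'ant': sets bits 2 5 6 -> bits=0110011
After insert 'elk': sets bits 3 5 6 -> bits=0111011
Not inserted: ape cat fox hen jay rat yak — query each against bits=0111011:
query ape: checks bit2=1, bit6=1 (all 1) -> maybe => FALSE POSITIVE
query cat: checks bit1=1, bit6=1 (all 1) -> maybe => FALSE POSITIVE
query fox: checks bit1=1, bit4=0 (has a 0) -> no => not a false positive
query hen: checks bit0=0, bit2=1, bit3=1 (has a 0) -> no => not a false positive
query jay: checks bit0=0, bit1=1, bit2=1 (has a 0) -> no => not a false positive
query rat: checks bit1=1, bit4=0 (has a 0) -> no => not a false positive
query yak: checks bit1=1, bit2=1 (all 1) -> maybe => FALSE POSITIVE
False positives (alphabetical): ape cat yak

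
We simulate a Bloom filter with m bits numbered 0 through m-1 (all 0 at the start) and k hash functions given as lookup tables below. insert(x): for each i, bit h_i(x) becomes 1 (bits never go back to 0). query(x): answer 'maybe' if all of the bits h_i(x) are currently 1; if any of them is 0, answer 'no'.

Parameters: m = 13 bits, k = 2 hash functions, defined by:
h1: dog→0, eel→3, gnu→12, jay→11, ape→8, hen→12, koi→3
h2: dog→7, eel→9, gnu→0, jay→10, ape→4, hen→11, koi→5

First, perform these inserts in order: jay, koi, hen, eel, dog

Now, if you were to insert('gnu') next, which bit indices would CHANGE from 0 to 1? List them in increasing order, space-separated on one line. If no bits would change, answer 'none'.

Start: bits=0000000000000
After insert 'jay': sets bits 10 11 -> bits=0000000000110
After insert 'koi': sets bits 3 5 -> bits=0001010000110
After insert 'hen': sets bits 11 12 -> bits=0001010000111
After insert 'eel': sets bits 3 9 -> bits=0001010001111
After insert 'dog': sets bits 0 7 -> bits=1001010101111
insert 'gnu' would touch bits 0 12; currently bit0=1, bit12=1
Bits that are 0 among those (would change 0->1): none

Answer: none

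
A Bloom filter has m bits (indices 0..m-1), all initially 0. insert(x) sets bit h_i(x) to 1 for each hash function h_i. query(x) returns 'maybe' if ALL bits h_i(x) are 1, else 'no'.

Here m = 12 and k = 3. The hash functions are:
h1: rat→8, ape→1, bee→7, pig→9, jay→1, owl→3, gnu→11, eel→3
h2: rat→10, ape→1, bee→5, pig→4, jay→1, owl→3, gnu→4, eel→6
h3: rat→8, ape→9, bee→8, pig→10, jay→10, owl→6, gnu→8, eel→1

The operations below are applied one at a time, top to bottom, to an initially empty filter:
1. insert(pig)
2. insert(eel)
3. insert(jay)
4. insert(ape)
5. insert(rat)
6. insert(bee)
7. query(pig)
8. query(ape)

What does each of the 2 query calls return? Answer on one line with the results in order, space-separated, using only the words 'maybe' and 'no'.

Answer: maybe maybe

Derivation:
Start: bits=000000000000
Op 1: insert pig -> sets bits 4 9 10 -> bits=000010000110
Op 2: insert eel -> sets bits 1 3 6 -> bits=010110100110
Op 3: insert jay -> sets bits 1 10 -> bits=010110100110
Op 4: insert ape -> sets bits 1 9 -> bits=010110100110
Op 5: insert rat -> sets bits 8 10 -> bits=010110101110
Op 6: insert bee -> sets bits 5 7 8 -> bits=010111111110
Op 7: query pig -> checks bit4=1, bit9=1, bit10=1 (all 1) -> maybe
Op 8: query ape -> checks bit1=1, bit9=1 (all 1) -> maybe
Query results in order: maybe maybe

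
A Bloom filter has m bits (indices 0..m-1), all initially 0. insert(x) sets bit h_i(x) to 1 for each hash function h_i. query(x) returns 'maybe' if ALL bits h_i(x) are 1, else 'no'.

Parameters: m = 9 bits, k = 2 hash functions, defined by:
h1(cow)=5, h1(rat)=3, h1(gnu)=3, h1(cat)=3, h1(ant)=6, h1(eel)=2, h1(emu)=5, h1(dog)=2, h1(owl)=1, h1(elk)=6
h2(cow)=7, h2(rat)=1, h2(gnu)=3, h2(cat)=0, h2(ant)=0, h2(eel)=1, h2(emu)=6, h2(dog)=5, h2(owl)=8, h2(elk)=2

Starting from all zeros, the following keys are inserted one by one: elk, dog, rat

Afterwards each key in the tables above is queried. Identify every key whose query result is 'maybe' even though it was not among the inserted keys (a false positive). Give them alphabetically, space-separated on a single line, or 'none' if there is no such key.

Start: bits=000000000
After insert 'elk': sets bits 2 6 -> bits=001000100
After insert 'dog': sets bits 2 5 -> bits=001001100
After insert 'rat': sets bits 1 3 -> bits=011101100
Not inserted: ant cat cow eel emu gnu owl — query each against bits=011101100:
query ant: checks bit0=0, bit6=1 (has a 0) -> no => not a false positive
query cat: checks bit0=0, bit3=1 (has a 0) -> no => not a false positive
query cow: checks bit5=1, bit7=0 (has a 0) -> no => not a false positive
query eel: checks bit1=1, bit2=1 (all 1) -> maybe => FALSE POSITIVE
query emu: checks bit5=1, bit6=1 (all 1) -> maybe => FALSE POSITIVE
query gnu: checks bit3=1 (all 1) -> maybe => FALSE POSITIVE
query owl: checks bit1=1, bit8=0 (has a 0) -> no => not a false positive
False positives (alphabetical): eel emu gnu

Answer: eel emu gnu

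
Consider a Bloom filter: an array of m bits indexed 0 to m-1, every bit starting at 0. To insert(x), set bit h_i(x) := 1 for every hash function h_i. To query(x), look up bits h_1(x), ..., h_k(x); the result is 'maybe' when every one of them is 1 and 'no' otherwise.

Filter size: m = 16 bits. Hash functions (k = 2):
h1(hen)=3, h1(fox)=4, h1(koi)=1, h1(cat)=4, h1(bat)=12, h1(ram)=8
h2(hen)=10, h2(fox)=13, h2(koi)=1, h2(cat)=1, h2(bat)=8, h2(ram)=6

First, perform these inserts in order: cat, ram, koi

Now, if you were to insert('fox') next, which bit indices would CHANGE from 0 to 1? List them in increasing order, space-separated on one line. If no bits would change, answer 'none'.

Answer: 13

Derivation:
Start: bits=0000000000000000
After insert 'cat': sets bits 1 4 -> bits=0100100000000000
After insert 'ram': sets bits 6 8 -> bits=0100101010000000
After insert 'koi': sets bits 1 -> bits=0100101010000000
insert 'fox' would touch bits 4 13; currently bit4=1, bit13=0
Bits that are 0 among those (would change 0->1): 13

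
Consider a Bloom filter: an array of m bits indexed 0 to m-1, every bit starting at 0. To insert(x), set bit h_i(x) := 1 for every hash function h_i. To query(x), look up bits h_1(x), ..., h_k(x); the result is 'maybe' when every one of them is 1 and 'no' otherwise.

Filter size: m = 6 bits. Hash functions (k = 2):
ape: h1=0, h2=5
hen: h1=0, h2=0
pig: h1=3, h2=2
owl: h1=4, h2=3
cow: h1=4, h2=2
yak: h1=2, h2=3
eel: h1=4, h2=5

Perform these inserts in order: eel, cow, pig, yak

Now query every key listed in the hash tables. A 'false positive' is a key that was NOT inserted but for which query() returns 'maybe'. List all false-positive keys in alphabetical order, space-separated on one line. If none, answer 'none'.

Start: bits=000000
After insert 'eel': sets bits 4 5 -> bits=000011
After insert 'cow': sets bits 2 4 -> bits=001011
After insert 'pig': sets bits 2 3 -> bits=001111
After insert 'yak': sets bits 2 3 -> bits=001111
Not inserted: ape hen owl — query each against bits=001111:
query ape: checks bit0=0, bit5=1 (has a 0) -> no => not a false positive
query hen: checks bit0=0 (has a 0) -> no => not a false positive
query owl: checks bit3=1, bit4=1 (all 1) -> maybe => FALSE POSITIVE
False positives (alphabetical): owl

Answer: owl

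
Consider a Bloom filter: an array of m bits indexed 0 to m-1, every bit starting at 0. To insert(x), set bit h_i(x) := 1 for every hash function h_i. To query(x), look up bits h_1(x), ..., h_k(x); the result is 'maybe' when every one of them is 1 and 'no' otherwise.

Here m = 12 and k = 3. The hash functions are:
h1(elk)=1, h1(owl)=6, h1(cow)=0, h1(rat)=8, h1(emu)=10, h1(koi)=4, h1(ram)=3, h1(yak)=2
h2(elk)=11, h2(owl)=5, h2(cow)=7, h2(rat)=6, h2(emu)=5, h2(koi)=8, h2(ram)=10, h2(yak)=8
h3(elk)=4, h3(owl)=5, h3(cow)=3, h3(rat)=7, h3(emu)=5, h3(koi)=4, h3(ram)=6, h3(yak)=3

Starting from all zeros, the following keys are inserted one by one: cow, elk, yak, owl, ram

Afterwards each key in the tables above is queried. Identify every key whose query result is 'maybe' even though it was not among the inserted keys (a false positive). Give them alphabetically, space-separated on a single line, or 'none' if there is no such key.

Start: bits=000000000000
After insert 'cow': sets bits 0 3 7 -> bits=100100010000
After insert 'elk': sets bits 1 4 11 -> bits=110110010001
After insert 'yak': sets bits 2 3 8 -> bits=111110011001
After insert 'owl': sets bits 5 6 -> bits=111111111001
After insert 'ram': sets bits 3 6 10 -> bits=111111111011
Not inserted: emu koi rat — query each against bits=111111111011:
query emu: checks bit5=1, bit10=1 (all 1) -> maybe => FALSE POSITIVE
query koi: checks bit4=1, bit8=1 (all 1) -> maybe => FALSE POSITIVE
query rat: checks bit6=1, bit7=1, bit8=1 (all 1) -> maybe => FALSE POSITIVE
False positives (alphabetical): emu koi rat

Answer: emu koi rat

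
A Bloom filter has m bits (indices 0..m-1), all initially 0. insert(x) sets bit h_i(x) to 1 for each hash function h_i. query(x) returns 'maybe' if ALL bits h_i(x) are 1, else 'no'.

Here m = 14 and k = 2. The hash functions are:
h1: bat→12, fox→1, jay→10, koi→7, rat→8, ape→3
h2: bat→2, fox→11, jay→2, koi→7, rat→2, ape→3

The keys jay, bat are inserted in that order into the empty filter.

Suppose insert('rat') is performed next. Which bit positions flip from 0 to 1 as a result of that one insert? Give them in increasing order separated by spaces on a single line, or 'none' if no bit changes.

Start: bits=00000000000000
After insert 'jay': sets bits 2 10 -> bits=00100000001000
After insert 'bat': sets bits 2 12 -> bits=00100000001010
insert 'rat' would touch bits 2 8; currently bit2=1, bit8=0
Bits that are 0 among those (would change 0->1): 8

Answer: 8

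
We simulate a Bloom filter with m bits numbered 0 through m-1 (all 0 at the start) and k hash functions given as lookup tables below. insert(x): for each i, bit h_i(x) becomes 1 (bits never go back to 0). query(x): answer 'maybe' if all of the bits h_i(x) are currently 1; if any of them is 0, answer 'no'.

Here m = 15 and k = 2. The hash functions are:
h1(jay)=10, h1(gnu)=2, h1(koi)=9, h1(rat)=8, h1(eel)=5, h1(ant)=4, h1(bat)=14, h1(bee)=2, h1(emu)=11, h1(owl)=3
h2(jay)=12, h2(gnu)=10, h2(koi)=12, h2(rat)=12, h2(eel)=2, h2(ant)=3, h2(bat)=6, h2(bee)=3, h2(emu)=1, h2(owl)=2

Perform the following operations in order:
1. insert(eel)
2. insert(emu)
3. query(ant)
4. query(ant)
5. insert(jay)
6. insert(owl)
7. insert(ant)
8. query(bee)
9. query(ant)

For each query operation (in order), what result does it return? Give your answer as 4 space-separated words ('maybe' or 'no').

Start: bits=000000000000000
Op 1: insert eel -> sets bits 2 5 -> bits=001001000000000
Op 2: insert emu -> sets bits 1 11 -> bits=011001000001000
Op 3: query ant -> checks bit3=0, bit4=0 (has a 0) -> no
Op 4: query ant -> checks bit3=0, bit4=0 (has a 0) -> no
Op 5: insert jay -> sets bits 10 12 -> bits=011001000011100
Op 6: insert owl -> sets bits 2 3 -> bits=011101000011100
Op 7: insert ant -> sets bits 3 4 -> bits=011111000011100
Op 8: query bee -> checks bit2=1, bit3=1 (all 1) -> maybe
Op 9: query ant -> checks bit3=1, bit4=1 (all 1) -> maybe
Query results in order: no no maybe maybe

Answer: no no maybe maybe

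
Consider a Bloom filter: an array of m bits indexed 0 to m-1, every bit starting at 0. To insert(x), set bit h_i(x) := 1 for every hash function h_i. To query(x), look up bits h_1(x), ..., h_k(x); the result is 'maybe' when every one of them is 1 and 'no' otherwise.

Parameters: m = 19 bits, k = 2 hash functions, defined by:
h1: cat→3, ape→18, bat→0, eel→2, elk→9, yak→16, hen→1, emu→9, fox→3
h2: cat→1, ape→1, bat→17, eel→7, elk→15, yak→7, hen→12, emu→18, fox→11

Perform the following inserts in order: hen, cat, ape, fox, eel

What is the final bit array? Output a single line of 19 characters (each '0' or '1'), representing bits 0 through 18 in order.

Answer: 0111000100011000001

Derivation:
Start: bits=0000000000000000000
After insert 'hen': sets bits 1 12 -> bits=0100000000001000000
After insert 'cat': sets bits 1 3 -> bits=0101000000001000000
After insert 'ape': sets bits 1 18 -> bits=0101000000001000001
After insert 'fox': sets bits 3 11 -> bits=0101000000011000001
After insert 'eel': sets bits 2 7 -> bits=0111000100011000001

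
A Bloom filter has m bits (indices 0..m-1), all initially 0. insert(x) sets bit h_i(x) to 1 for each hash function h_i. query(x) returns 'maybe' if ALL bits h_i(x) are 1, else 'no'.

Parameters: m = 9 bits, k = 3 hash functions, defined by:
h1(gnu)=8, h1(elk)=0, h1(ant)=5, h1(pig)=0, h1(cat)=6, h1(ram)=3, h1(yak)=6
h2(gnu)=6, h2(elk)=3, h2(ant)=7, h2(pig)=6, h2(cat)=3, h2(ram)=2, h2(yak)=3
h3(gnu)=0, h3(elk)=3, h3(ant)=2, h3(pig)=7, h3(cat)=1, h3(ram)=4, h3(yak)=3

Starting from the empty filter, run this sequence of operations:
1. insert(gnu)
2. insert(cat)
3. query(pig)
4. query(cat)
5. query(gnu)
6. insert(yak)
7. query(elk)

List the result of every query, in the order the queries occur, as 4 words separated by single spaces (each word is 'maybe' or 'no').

Start: bits=000000000
Op 1: insert gnu -> sets bits 0 6 8 -> bits=100000101
Op 2: insert cat -> sets bits 1 3 6 -> bits=110100101
Op 3: query pig -> checks bit0=1, bit6=1, bit7=0 (has a 0) -> no
Op 4: query cat -> checks bit1=1, bit3=1, bit6=1 (all 1) -> maybe
Op 5: query gnu -> checks bit0=1, bit6=1, bit8=1 (all 1) -> maybe
Op 6: insert yak -> sets bits 3 6 -> bits=110100101
Op 7: query elk -> checks bit0=1, bit3=1 (all 1) -> maybe
Query results in order: no maybe maybe maybe

Answer: no maybe maybe maybe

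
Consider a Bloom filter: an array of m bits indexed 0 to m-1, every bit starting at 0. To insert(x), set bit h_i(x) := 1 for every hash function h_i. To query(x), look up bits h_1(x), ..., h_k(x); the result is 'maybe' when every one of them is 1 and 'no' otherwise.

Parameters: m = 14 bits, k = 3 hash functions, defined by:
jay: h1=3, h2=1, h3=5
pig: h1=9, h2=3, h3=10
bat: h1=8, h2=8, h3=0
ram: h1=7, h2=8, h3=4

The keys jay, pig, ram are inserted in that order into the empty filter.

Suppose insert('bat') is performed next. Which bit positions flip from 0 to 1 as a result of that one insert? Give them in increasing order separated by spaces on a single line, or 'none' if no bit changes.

Answer: 0

Derivation:
Start: bits=00000000000000
After insert 'jay': sets bits 1 3 5 -> bits=01010100000000
After insert 'pig': sets bits 3 9 10 -> bits=01010100011000
After insert 'ram': sets bits 4 7 8 -> bits=01011101111000
insert 'bat' would touch bits 0 8; currently bit0=0, bit8=1
Bits that are 0 among those (would change 0->1): 0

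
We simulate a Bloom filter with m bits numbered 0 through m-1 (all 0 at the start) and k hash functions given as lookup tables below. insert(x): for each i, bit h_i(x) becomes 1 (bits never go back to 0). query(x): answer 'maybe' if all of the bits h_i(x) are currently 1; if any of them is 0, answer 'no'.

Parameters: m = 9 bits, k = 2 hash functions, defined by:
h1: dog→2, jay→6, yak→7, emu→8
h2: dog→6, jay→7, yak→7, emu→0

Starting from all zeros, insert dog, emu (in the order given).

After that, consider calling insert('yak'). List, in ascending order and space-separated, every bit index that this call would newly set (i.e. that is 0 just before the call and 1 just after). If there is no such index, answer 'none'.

Answer: 7

Derivation:
Start: bits=000000000
After insert 'dog': sets bits 2 6 -> bits=001000100
After insert 'emu': sets bits 0 8 -> bits=101000101
insert 'yak' would touch bits 7; currently bit7=0
Bits that are 0 among those (would change 0->1): 7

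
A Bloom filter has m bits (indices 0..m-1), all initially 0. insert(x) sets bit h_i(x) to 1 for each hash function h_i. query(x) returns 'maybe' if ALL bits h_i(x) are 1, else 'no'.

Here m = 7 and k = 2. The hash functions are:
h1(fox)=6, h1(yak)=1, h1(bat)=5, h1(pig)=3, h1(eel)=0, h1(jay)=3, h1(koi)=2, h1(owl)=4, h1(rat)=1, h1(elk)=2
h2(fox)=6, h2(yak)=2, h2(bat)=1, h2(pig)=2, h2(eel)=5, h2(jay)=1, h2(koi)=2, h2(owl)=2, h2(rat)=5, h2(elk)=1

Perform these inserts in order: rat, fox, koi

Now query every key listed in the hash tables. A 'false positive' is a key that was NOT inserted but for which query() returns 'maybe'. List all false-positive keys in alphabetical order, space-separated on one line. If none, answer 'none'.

Start: bits=0000000
After insert 'rat': sets bits 1 5 -> bits=0100010
After insert 'fox': sets bits 6 -> bits=0100011
After insert 'koi': sets bits 2 -> bits=0110011
Not inserted: bat eel elk jay owl pig yak — query each against bits=0110011:
query bat: checks bit1=1, bit5=1 (all 1) -> maybe => FALSE POSITIVE
query eel: checks bit0=0, bit5=1 (has a 0) -> no => not a false positive
query elk: checks bit1=1, bit2=1 (all 1) -> maybe => FALSE POSITIVE
query jay: checks bit1=1, bit3=0 (has a 0) -> no => not a false positive
query owl: checks bit2=1, bit4=0 (has a 0) -> no => not a false positive
query pig: checks bit2=1, bit3=0 (has a 0) -> no => not a false positive
query yak: checks bit1=1, bit2=1 (all 1) -> maybe => FALSE POSITIVE
False positives (alphabetical): bat elk yak

Answer: bat elk yak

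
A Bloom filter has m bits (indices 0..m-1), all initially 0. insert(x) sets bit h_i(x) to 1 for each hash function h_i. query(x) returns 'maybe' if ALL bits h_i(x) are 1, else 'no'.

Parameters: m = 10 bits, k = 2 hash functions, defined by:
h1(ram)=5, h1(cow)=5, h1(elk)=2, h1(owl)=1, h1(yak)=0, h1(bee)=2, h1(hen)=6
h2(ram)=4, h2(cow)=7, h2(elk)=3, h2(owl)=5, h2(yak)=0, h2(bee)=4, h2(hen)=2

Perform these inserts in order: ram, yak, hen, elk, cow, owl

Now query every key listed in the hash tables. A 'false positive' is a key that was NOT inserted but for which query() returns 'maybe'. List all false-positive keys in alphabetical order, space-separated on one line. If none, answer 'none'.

Start: bits=0000000000
After insert 'ram': sets bits 4 5 -> bits=0000110000
After insert 'yak': sets bits 0 -> bits=1000110000
After insert 'hen': sets bits 2 6 -> bits=1010111000
After insert 'elk': sets bits 2 3 -> bits=1011111000
After insert 'cow': sets bits 5 7 -> bits=1011111100
After insert 'owl': sets bits 1 5 -> bits=1111111100
Not inserted: bee — query each against bits=1111111100:
query bee: checks bit2=1, bit4=1 (all 1) -> maybe => FALSE POSITIVE
False positives (alphabetical): bee

Answer: bee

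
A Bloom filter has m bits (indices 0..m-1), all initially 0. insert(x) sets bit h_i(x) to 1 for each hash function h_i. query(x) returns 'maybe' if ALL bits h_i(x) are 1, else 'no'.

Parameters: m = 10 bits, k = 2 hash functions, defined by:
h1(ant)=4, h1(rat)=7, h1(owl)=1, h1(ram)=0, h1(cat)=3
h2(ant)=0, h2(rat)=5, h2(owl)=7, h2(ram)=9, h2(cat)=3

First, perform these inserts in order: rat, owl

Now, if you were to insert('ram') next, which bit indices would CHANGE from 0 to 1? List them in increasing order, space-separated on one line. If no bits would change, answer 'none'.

Answer: 0 9

Derivation:
Start: bits=0000000000
After insert 'rat': sets bits 5 7 -> bits=0000010100
After insert 'owl': sets bits 1 7 -> bits=0100010100
insert 'ram' would touch bits 0 9; currently bit0=0, bit9=0
Bits that are 0 among those (would change 0->1): 0 9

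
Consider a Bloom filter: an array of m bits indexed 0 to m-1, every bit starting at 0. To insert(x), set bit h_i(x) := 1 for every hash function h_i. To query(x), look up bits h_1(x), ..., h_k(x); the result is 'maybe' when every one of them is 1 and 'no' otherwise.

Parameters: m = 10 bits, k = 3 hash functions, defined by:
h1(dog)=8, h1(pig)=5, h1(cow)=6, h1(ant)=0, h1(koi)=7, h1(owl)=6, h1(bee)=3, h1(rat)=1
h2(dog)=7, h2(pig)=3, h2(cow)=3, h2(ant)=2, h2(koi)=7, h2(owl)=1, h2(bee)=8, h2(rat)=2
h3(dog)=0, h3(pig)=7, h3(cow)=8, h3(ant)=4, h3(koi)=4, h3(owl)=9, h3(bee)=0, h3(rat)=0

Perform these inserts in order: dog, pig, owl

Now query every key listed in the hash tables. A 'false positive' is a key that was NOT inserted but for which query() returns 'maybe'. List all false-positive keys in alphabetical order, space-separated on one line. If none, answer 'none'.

Answer: bee cow

Derivation:
Start: bits=0000000000
After insert 'dog': sets bits 0 7 8 -> bits=1000000110
After insert 'pig': sets bits 3 5 7 -> bits=1001010110
After insert 'owl': sets bits 1 6 9 -> bits=1101011111
Not inserted: ant bee cow koi rat — query each against bits=1101011111:
query ant: checks bit0=1, bit2=0, bit4=0 (has a 0) -> no => not a false positive
query bee: checks bit0=1, bit3=1, bit8=1 (all 1) -> maybe => FALSE POSITIVE
query cow: checks bit3=1, bit6=1, bit8=1 (all 1) -> maybe => FALSE POSITIVE
query koi: checks bit4=0, bit7=1 (has a 0) -> no => not a false positive
query rat: checks bit0=1, bit1=1, bit2=0 (has a 0) -> no => not a false positive
False positives (alphabetical): bee cow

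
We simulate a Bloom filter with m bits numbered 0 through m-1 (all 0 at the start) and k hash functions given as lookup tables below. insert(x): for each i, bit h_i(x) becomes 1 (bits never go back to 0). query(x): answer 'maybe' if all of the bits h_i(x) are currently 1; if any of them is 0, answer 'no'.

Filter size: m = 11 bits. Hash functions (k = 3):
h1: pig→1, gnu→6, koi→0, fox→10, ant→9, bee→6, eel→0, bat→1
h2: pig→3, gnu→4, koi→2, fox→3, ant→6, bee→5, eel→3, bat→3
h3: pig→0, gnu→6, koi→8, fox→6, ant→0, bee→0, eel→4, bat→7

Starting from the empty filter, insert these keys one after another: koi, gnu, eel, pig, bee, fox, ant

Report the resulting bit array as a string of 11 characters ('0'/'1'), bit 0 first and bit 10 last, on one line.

Answer: 11111110111

Derivation:
Start: bits=00000000000
After insert 'koi': sets bits 0 2 8 -> bits=10100000100
After insert 'gnu': sets bits 4 6 -> bits=10101010100
After insert 'eel': sets bits 0 3 4 -> bits=10111010100
After insert 'pig': sets bits 0 1 3 -> bits=11111010100
After insert 'bee': sets bits 0 5 6 -> bits=11111110100
After insert 'fox': sets bits 3 6 10 -> bits=11111110101
After insert 'ant': sets bits 0 6 9 -> bits=11111110111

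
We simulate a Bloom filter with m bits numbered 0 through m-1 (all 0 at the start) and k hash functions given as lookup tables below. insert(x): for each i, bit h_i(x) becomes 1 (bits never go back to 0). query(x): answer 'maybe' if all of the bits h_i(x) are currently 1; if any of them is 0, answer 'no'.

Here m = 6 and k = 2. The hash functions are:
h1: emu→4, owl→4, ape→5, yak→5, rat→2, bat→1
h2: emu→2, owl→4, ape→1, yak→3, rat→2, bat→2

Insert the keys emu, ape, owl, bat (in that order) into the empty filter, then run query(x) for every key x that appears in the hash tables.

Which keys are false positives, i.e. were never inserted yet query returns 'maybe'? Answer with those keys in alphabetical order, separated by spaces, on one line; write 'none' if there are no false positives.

Answer: rat

Derivation:
Start: bits=000000
After insert 'emu': sets bits 2 4 -> bits=001010
After insert 'ape': sets bits 1 5 -> bits=011011
After insert 'owl': sets bits 4 -> bits=011011
After insert 'bat': sets bits 1 2 -> bits=011011
Not inserted: rat yak — query each against bits=011011:
query rat: checks bit2=1 (all 1) -> maybe => FALSE POSITIVE
query yak: checks bit3=0, bit5=1 (has a 0) -> no => not a false positive
False positives (alphabetical): rat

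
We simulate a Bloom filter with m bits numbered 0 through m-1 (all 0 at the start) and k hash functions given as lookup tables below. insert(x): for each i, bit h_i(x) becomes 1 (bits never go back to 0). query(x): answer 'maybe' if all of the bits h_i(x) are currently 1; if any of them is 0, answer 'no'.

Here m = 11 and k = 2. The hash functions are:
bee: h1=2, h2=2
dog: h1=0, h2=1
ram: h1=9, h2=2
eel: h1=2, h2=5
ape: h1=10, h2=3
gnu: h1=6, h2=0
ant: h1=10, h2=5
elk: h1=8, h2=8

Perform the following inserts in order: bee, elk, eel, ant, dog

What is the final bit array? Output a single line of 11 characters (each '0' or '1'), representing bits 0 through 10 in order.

Answer: 11100100101

Derivation:
Start: bits=00000000000
After insert 'bee': sets bits 2 -> bits=00100000000
After insert 'elk': sets bits 8 -> bits=00100000100
After insert 'eel': sets bits 2 5 -> bits=00100100100
After insert 'ant': sets bits 5 10 -> bits=00100100101
After insert 'dog': sets bits 0 1 -> bits=11100100101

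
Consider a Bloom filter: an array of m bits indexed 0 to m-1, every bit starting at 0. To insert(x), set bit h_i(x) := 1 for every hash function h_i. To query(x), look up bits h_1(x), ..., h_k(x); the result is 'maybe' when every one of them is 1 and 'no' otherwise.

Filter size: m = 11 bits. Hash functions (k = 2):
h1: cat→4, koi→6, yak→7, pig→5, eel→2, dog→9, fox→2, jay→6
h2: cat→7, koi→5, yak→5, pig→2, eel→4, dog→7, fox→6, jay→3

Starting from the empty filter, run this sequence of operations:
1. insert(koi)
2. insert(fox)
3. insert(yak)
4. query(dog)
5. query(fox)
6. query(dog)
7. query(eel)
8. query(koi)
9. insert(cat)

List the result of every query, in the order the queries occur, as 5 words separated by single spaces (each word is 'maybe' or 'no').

Start: bits=00000000000
Op 1: insert koi -> sets bits 5 6 -> bits=00000110000
Op 2: insert fox -> sets bits 2 6 -> bits=00100110000
Op 3: insert yak -> sets bits 5 7 -> bits=00100111000
Op 4: query dog -> checks bit7=1, bit9=0 (has a 0) -> no
Op 5: query fox -> checks bit2=1, bit6=1 (all 1) -> maybe
Op 6: query dog -> checks bit7=1, bit9=0 (has a 0) -> no
Op 7: query eel -> checks bit2=1, bit4=0 (has a 0) -> no
Op 8: query koi -> checks bit5=1, bit6=1 (all 1) -> maybe
Op 9: insert cat -> sets bits 4 7 -> bits=00101111000
Query results in order: no maybe no no maybe

Answer: no maybe no no maybe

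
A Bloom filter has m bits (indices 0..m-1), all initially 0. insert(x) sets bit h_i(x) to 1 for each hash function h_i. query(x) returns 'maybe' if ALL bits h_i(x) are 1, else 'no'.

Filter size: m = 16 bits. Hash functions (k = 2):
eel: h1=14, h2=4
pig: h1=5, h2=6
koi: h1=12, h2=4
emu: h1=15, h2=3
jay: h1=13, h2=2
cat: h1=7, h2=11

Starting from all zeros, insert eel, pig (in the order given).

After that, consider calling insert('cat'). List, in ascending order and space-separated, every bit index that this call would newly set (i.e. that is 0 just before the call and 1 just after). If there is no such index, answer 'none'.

Start: bits=0000000000000000
After insert 'eel': sets bits 4 14 -> bits=0000100000000010
After insert 'pig': sets bits 5 6 -> bits=0000111000000010
insert 'cat' would touch bits 7 11; currently bit7=0, bit11=0
Bits that are 0 among those (would change 0->1): 7 11

Answer: 7 11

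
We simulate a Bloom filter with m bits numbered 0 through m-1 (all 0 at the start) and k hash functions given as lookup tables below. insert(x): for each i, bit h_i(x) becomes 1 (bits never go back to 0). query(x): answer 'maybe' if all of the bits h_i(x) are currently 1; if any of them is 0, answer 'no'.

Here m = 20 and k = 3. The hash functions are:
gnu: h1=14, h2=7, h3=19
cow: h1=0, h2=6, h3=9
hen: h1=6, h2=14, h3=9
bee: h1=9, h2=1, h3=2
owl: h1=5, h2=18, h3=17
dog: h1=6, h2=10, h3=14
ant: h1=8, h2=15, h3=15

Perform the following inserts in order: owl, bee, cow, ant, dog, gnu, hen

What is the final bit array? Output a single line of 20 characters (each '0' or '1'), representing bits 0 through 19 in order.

Start: bits=00000000000000000000
After insert 'owl': sets bits 5 17 18 -> bits=00000100000000000110
After insert 'bee': sets bits 1 2 9 -> bits=01100100010000000110
After insert 'cow': sets bits 0 6 9 -> bits=11100110010000000110
After insert 'ant': sets bits 8 15 -> bits=11100110110000010110
After insert 'dog': sets bits 6 10 14 -> bits=11100110111000110110
After insert 'gnu': sets bits 7 14 19 -> bits=11100111111000110111
After insert 'hen': sets bits 6 9 14 -> bits=11100111111000110111

Answer: 11100111111000110111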